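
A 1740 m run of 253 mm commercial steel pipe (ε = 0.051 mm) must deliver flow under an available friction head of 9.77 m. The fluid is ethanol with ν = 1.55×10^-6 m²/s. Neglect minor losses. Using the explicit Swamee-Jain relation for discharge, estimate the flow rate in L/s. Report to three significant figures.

Swamee-Jain (Type II): Q = -0.965·√(gD⁵h_f/L)·ln[ε/(3.7D) + √(3.17ν²L/(gD³h_f))]
√(gD⁵h_f/L) = √(9.81·0.253⁵·9.77/1740) = 0.007556
ε/(3.7D) = 5.45×10^-5; √(3.17ν²L/(gD³h_f)) = 9.24×10^-5
Q = -0.965·0.007556·ln(1.469×10^-4) = 0.06436 m³/s
Check: V = 1.28 m/s, Re = 2.09×10^5, f = 0.01705, h_f = 9.79 m ≈ 9.77 m ✓

Q ≈ 64.4 L/s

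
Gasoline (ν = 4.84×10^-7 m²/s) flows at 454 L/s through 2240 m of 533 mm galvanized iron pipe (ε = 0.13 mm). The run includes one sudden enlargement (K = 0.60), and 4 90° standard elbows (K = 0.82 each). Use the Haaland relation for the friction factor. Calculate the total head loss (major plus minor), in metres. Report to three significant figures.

V = 4Q/(πD²) = 2.035 m/s; V²/2g = 0.2110 m
Re = 2.24×10^6, ε/D = 2.44×10^-4 → f = 0.01468 (Haaland)
Major: h_f = f(L/D)·V²/2g = 0.01468·4203·0.2110 = 13.01 m
Minor: ΣK = 3.88; h_m = ΣK·V²/2g = 0.8188 m
Total H_L = 13.01 + 0.8188 = 13.83 m

H_L ≈ 13.8 m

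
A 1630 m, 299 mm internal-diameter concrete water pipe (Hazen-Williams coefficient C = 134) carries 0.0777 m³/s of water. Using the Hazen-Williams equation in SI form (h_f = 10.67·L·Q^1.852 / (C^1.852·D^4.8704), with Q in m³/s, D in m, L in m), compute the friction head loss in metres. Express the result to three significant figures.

h_f ≈ 6.31 m

h_f = 10.67·1630·0.0777^1.852 / (134^1.852·0.299^4.8704) = 6.305 m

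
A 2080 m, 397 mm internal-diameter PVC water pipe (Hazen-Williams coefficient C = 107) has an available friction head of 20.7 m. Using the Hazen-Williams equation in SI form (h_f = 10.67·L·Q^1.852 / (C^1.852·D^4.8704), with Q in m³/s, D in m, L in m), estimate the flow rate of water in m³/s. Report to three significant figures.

Rearranging: Q = [h_f·C^1.852·D^4.8704 / (10.67·L)]^(1/1.852)
Q = [20.7·107^1.852·0.397^4.8704 / (10.67·2080)]^0.540 = 0.2178 m³/s

Q ≈ 0.218 m³/s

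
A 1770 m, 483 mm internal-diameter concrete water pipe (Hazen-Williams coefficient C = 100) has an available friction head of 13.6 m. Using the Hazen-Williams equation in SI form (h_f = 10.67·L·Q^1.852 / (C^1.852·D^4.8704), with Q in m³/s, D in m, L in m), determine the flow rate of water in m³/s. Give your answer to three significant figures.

Rearranging: Q = [h_f·C^1.852·D^4.8704 / (10.67·L)]^(1/1.852)
Q = [13.6·100^1.852·0.483^4.8704 / (10.67·1770)]^0.540 = 0.2965 m³/s

Q ≈ 0.296 m³/s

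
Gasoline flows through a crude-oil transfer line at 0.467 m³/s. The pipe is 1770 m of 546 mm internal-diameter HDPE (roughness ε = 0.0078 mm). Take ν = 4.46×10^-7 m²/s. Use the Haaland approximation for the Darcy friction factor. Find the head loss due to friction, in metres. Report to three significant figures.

V = 4Q/(πD²) = 4·0.467/(π·0.546²) = 1.995 m/s
Re = VD/ν = 1.995·0.546/4.46×10^-7 = 2.44×10^6 → turbulent
ε/D = 0.0078/546 = 1.43×10^-5
Haaland: f = 0.01051
h_f = f(L/D)V²/(2g) = 0.01051·(1770/0.546)·1.995²/(2·9.81) = 6.907 m

h_f ≈ 6.91 m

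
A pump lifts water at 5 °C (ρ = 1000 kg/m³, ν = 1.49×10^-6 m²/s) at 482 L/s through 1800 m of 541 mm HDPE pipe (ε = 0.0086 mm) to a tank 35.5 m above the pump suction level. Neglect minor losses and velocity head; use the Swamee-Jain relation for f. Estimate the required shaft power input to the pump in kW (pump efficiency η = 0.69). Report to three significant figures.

P_shaft ≈ 307 kW

V = 4Q/(πD²) = 2.097 m/s; Re = 7.61×10^5; ε/D = 1.59×10^-5; f = 0.01248
h_f = f(L/D)V²/2g = 9.308 m
Total head H = z + h_f = 35.5 + 9.308 = 44.81 m
P_hyd = ρgQH = 1000·9.81·0.482·44.81 = 211.9 kW
P_shaft = P_hyd/η = 211.9/0.69 = 307.1 kW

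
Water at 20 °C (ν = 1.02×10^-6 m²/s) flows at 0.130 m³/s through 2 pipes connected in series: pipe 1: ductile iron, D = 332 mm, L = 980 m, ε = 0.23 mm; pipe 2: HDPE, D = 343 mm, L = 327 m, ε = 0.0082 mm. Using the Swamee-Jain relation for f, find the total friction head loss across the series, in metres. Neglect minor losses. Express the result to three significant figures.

H ≈ 7.72 m

Pipe 1: V = 1.502 m/s, Re = 4.89×10^5, ε/D = 6.93×10^-4, f = 0.01890, h_1 = f(L/D)V²/2g = 6.413 m
Pipe 2: V = 1.407 m/s, Re = 4.73×10^5, ε/D = 2.39×10^-5, f = 0.01358, h_2 = f(L/D)V²/2g = 1.306 m
Series → Q common, losses add: H = Σh = 7.719 m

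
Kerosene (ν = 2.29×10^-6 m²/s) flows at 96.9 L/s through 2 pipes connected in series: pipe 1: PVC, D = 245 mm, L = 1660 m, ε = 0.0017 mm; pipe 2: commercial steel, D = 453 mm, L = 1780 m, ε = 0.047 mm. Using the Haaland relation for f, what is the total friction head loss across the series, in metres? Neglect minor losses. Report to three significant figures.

H ≈ 23.5 m

Pipe 1: V = 2.055 m/s, Re = 2.20×10^5, ε/D = 6.94×10^-6, f = 0.01526, h_1 = f(L/D)V²/2g = 22.26 m
Pipe 2: V = 0.6012 m/s, Re = 1.19×10^5, ε/D = 1.04×10^-4, f = 0.01771, h_2 = f(L/D)V²/2g = 1.282 m
Series → Q common, losses add: H = Σh = 23.55 m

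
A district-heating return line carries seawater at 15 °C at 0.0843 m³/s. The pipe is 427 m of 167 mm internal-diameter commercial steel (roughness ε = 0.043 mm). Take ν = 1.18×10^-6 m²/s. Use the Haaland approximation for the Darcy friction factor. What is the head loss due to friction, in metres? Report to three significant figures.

h_f ≈ 30.3 m

V = 4Q/(πD²) = 4·0.0843/(π·0.167²) = 3.849 m/s
Re = VD/ν = 3.849·0.167/1.18×10^-6 = 5.45×10^5 → turbulent
ε/D = 0.043/167 = 2.57×10^-4
Haaland: f = 0.01571
h_f = f(L/D)V²/(2g) = 0.01571·(427/0.167)·3.849²/(2·9.81) = 30.32 m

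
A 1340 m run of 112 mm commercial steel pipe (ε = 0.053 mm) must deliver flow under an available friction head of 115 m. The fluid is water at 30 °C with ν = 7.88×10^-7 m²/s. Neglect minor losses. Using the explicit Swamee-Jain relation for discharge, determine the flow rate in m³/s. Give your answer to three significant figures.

Q ≈ 0.0323 m³/s

Swamee-Jain (Type II): Q = -0.965·√(gD⁵h_f/L)·ln[ε/(3.7D) + √(3.17ν²L/(gD³h_f))]
√(gD⁵h_f/L) = √(9.81·0.112⁵·115/1340) = 0.003852
ε/(3.7D) = 1.28×10^-4; √(3.17ν²L/(gD³h_f)) = 4.08×10^-5
Q = -0.965·0.003852·ln(1.687×10^-4) = 0.03229 m³/s
Check: V = 3.28 m/s, Re = 4.66×10^5, f = 0.01767, h_f = 116 m ≈ 115 m ✓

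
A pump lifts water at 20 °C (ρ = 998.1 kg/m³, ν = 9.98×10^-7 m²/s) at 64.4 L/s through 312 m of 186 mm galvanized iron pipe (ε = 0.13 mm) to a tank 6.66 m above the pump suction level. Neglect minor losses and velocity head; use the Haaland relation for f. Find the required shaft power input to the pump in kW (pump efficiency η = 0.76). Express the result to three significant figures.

P_shaft ≈ 13.0 kW

V = 4Q/(πD²) = 2.370 m/s; Re = 4.42×10^5; ε/D = 6.99×10^-4; f = 0.01882
h_f = f(L/D)V²/2g = 9.038 m
Total head H = z + h_f = 6.66 + 9.038 = 15.70 m
P_hyd = ρgQH = 998.1·9.81·0.0644·15.70 = 9.899 kW
P_shaft = P_hyd/η = 9.899/0.76 = 13.02 kW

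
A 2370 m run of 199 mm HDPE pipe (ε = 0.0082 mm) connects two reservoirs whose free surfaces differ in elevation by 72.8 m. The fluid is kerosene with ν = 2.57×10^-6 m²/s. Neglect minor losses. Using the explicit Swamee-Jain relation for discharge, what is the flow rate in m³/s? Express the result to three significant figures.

Q ≈ 0.0857 m³/s

Swamee-Jain (Type II): Q = -0.965·√(gD⁵h_f/L)·ln[ε/(3.7D) + √(3.17ν²L/(gD³h_f))]
√(gD⁵h_f/L) = √(9.81·0.199⁵·72.8/2370) = 0.009697
ε/(3.7D) = 1.11×10^-5; √(3.17ν²L/(gD³h_f)) = 9.39×10^-5
Q = -0.965·0.009697·ln(1.050×10^-4) = 0.08573 m³/s
Check: V = 2.76 m/s, Re = 2.13×10^5, f = 0.01572, h_f = 72.5 m ≈ 72.8 m ✓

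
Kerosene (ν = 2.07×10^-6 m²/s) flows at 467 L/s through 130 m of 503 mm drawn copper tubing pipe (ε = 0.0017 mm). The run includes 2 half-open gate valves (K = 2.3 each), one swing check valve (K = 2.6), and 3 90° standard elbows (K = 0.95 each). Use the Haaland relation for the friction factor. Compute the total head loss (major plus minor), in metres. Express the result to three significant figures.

H_L ≈ 3.76 m

V = 4Q/(πD²) = 2.350 m/s; V²/2g = 0.2815 m
Re = 5.71×10^5, ε/D = 3.38×10^-6 → f = 0.01280 (Haaland)
Major: h_f = f(L/D)·V²/2g = 0.01280·258.4·0.2815 = 0.9311 m
Minor: ΣK = 10.0; h_m = ΣK·V²/2g = 2.829 m
Total H_L = 0.9311 + 2.829 = 3.760 m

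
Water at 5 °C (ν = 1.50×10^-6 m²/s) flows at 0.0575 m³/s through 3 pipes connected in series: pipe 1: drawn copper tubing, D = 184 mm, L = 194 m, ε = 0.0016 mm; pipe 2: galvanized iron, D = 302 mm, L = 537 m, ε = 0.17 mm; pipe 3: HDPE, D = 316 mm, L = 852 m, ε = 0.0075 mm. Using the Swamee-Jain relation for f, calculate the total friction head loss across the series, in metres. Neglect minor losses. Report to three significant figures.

Pipe 1: V = 2.162 m/s, Re = 2.65×10^5, ε/D = 8.70×10^-6, f = 0.01481, h_1 = f(L/D)V²/2g = 3.721 m
Pipe 2: V = 0.8027 m/s, Re = 1.62×10^5, ε/D = 5.63×10^-4, f = 0.01963, h_2 = f(L/D)V²/2g = 1.146 m
Pipe 3: V = 0.7332 m/s, Re = 1.54×10^5, ε/D = 2.37×10^-5, f = 0.01653, h_3 = f(L/D)V²/2g = 1.221 m
Series → Q common, losses add: H = Σh = 6.088 m

H ≈ 6.09 m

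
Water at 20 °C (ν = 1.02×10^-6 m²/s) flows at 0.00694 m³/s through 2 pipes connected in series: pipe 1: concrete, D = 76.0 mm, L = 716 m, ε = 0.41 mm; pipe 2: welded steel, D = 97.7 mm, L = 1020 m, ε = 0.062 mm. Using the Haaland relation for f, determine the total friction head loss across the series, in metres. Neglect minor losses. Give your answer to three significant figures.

H ≈ 45.3 m

Pipe 1: V = 1.530 m/s, Re = 1.14×10^5, ε/D = 0.00539, f = 0.03185, h_1 = f(L/D)V²/2g = 35.80 m
Pipe 2: V = 0.9257 m/s, Re = 8.87×10^4, ε/D = 6.35×10^-4, f = 0.02091, h_2 = f(L/D)V²/2g = 9.535 m
Series → Q common, losses add: H = Σh = 45.33 m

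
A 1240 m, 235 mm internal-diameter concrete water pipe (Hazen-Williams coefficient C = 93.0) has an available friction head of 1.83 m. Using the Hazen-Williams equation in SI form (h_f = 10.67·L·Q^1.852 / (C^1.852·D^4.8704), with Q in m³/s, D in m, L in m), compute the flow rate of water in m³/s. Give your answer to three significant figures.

Q ≈ 0.0170 m³/s

Rearranging: Q = [h_f·C^1.852·D^4.8704 / (10.67·L)]^(1/1.852)
Q = [1.83·93.0^1.852·0.235^4.8704 / (10.67·1240)]^0.540 = 0.01701 m³/s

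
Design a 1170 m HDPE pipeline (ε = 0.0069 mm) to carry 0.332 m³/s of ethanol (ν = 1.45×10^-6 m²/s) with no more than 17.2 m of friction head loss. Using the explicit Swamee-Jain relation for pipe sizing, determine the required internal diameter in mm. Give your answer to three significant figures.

D ≈ 382 mm

Swamee-Jain (Type III): D = 0.66·[ε^1.25·(LQ²/(gh_f))^4.75 + ν·Q^9.4·(L/(gh_f))^5.2]^0.04
LQ²/(gh_f) = 0.7643; L/(gh_f) = 6.934
Term 1 = ε^1.25·(…)^4.75 = 9.86×10^-8; Term 2 = ν·Q^9.4·(…)^5.2 = 1.08×10^-6
D = 0.66·(9.86×10^-8 + 1.08×10^-6)^0.04 = 0.3823 m = 382 mm
Check: V = 2.89 m/s, Re = 7.63×10^5, f = 0.01252, h_f = 16.3 m ≈ 17.2 m ✓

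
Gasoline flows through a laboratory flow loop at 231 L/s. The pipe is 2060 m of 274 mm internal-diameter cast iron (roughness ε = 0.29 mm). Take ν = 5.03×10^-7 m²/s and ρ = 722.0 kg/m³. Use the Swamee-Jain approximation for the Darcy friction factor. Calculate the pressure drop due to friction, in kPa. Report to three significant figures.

V = 4Q/(πD²) = 4·0.231/(π·0.274²) = 3.918 m/s
Re = VD/ν = 3.918·0.274/5.03×10^-7 = 2.13×10^6 → turbulent
ε/D = 0.29/274 = 0.00106
Swamee-Jain: f = 0.02010
h_f = f(L/D)V²/(2g) = 0.02010·(2060/0.274)·3.918²/(2·9.81) = 118.2 m
Δp = ρg·h_f = 722.0·9.81·118.2 = 837.4 kPa

Δp ≈ 837 kPa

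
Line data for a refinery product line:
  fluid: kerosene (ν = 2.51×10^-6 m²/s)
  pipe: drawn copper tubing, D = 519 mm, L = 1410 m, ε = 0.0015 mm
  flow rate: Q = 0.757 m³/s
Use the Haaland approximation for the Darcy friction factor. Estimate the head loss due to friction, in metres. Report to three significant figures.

h_f ≈ 21.7 m

V = 4Q/(πD²) = 4·0.757/(π·0.519²) = 3.578 m/s
Re = VD/ν = 3.578·0.519/2.51×10^-6 = 7.40×10^5 → turbulent
ε/D = 0.0015/519 = 2.89×10^-6
Haaland: f = 0.01223
h_f = f(L/D)V²/(2g) = 0.01223·(1410/0.519)·3.578²/(2·9.81) = 21.69 m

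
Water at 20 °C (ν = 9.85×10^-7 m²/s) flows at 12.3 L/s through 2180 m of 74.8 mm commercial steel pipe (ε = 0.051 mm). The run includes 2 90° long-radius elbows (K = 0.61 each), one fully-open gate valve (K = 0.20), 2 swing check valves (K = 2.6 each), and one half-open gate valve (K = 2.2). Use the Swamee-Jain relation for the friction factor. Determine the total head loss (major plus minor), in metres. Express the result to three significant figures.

H_L ≈ 233 m

V = 4Q/(πD²) = 2.799 m/s; V²/2g = 0.3993 m
Re = 2.13×10^5, ε/D = 6.82×10^-4 → f = 0.01974 (Swamee-Jain)
Major: h_f = f(L/D)·V²/2g = 0.01974·29144·0.3993 = 229.8 m
Minor: ΣK = 8.82; h_m = ΣK·V²/2g = 3.522 m
Total H_L = 229.8 + 3.522 = 233.3 m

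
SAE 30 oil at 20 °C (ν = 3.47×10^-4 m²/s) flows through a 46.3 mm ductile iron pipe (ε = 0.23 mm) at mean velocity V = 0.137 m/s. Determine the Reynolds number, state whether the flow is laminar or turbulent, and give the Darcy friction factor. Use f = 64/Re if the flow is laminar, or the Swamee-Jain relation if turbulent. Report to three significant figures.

Re = VD/ν = 0.1370·0.0463/3.47×10^-4 = 18.3
Re < 2300 → laminar → f = 64/Re = 3.501

Re ≈ 18.3; laminar; f = 64/Re ≈ 3.50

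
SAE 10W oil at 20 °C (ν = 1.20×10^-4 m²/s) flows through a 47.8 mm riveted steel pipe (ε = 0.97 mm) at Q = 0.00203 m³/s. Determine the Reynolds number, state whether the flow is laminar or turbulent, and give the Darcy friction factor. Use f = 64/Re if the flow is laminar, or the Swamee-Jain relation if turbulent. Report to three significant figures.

Re ≈ 451; laminar; f = 64/Re ≈ 0.142

V = 4Q/(πD²) = 1.131 m/s
Re = VD/ν = 1.131·0.0478/1.20×10^-4 = 451
Re < 2300 → laminar → f = 64/Re = 0.1420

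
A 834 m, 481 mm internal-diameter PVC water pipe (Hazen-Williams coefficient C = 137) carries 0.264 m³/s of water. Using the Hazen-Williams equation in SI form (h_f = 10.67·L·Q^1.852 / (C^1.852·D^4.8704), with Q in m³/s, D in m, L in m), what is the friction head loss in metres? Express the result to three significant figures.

h_f = 10.67·834·0.264^1.852 / (137^1.852·0.481^4.8704) = 2.945 m

h_f ≈ 2.94 m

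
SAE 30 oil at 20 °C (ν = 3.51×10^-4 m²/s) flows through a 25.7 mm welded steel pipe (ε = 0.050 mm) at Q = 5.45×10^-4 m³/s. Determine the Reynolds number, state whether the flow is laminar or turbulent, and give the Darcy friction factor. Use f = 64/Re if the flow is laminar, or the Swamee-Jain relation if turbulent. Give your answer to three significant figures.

Re ≈ 76.9; laminar; f = 64/Re ≈ 0.832

V = 4Q/(πD²) = 1.051 m/s
Re = VD/ν = 1.051·0.0257/3.51×10^-4 = 76.9
Re < 2300 → laminar → f = 64/Re = 0.8320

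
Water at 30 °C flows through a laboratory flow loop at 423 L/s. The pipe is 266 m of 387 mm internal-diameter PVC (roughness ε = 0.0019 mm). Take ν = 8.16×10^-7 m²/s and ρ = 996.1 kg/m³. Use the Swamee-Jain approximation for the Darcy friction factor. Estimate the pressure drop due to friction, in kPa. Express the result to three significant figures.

V = 4Q/(πD²) = 4·0.423/(π·0.387²) = 3.596 m/s
Re = VD/ν = 3.596·0.387/8.16×10^-7 = 1.71×10^6 → turbulent
ε/D = 0.0019/387 = 4.91×10^-6
Swamee-Jain: f = 0.01080
h_f = f(L/D)V²/(2g) = 0.01080·(266/0.387)·3.596²/(2·9.81) = 4.894 m
Δp = ρg·h_f = 996.1·9.81·4.894 = 47.82 kPa

Δp ≈ 47.8 kPa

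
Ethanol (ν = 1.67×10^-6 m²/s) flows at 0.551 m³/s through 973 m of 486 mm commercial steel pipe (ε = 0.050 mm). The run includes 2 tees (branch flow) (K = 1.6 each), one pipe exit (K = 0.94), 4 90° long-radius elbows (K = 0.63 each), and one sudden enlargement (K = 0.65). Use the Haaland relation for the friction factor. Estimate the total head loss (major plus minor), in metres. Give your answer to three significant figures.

H_L ≈ 15.5 m

V = 4Q/(πD²) = 2.970 m/s; V²/2g = 0.4497 m
Re = 8.64×10^5, ε/D = 1.03×10^-4 → f = 0.01353 (Haaland)
Major: h_f = f(L/D)·V²/2g = 0.01353·2002·0.4497 = 12.18 m
Minor: ΣK = 7.31; h_m = ΣK·V²/2g = 3.287 m
Total H_L = 12.18 + 3.287 = 15.47 m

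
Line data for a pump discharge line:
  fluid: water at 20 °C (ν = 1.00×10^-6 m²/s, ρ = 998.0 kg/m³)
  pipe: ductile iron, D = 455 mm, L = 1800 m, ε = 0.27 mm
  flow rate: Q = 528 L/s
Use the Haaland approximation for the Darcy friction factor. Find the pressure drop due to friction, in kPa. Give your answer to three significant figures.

Δp ≈ 368 kPa

V = 4Q/(πD²) = 4·0.528/(π·0.455²) = 3.247 m/s
Re = VD/ν = 3.247·0.455/1.00×10^-6 = 1.48×10^6 → turbulent
ε/D = 0.27/455 = 5.93×10^-4
Haaland: f = 0.01766
h_f = f(L/D)V²/(2g) = 0.01766·(1800/0.455)·3.247²/(2·9.81) = 37.55 m
Δp = ρg·h_f = 998.0·9.81·37.55 = 367.6 kPa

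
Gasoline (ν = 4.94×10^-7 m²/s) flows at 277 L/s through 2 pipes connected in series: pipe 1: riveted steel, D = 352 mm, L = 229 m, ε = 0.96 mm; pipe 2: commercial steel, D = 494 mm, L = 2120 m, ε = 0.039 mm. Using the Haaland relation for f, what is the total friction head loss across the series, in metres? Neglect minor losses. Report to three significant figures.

H ≈ 12.6 m

Pipe 1: V = 2.846 m/s, Re = 2.03×10^6, ε/D = 0.00273, f = 0.02559, h_1 = f(L/D)V²/2g = 6.876 m
Pipe 2: V = 1.445 m/s, Re = 1.45×10^6, ε/D = 7.89×10^-5, f = 0.01261, h_2 = f(L/D)V²/2g = 5.763 m
Series → Q common, losses add: H = Σh = 12.64 m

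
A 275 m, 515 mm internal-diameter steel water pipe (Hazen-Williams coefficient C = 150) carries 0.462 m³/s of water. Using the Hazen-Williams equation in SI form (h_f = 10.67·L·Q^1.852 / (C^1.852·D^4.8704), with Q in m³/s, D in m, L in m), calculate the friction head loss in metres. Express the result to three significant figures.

h_f ≈ 1.66 m

h_f = 10.67·275·0.462^1.852 / (150^1.852·0.515^4.8704) = 1.659 m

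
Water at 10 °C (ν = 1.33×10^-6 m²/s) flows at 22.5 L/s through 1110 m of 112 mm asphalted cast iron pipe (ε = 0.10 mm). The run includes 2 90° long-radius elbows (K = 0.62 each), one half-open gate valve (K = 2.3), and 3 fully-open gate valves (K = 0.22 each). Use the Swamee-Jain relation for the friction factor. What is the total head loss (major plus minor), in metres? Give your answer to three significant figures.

H_L ≈ 55.9 m

V = 4Q/(πD²) = 2.284 m/s; V²/2g = 0.2658 m
Re = 1.92×10^5, ε/D = 8.93×10^-4 → f = 0.02081 (Swamee-Jain)
Major: h_f = f(L/D)·V²/2g = 0.02081·9911·0.2658 = 54.83 m
Minor: ΣK = 4.20; h_m = ΣK·V²/2g = 1.117 m
Total H_L = 54.83 + 1.117 = 55.95 m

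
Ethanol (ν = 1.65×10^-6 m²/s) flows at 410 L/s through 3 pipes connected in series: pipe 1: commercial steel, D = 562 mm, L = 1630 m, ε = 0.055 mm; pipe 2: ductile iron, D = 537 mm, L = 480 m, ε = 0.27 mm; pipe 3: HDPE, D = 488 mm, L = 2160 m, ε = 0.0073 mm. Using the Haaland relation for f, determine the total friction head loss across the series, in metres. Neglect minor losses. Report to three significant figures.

Pipe 1: V = 1.653 m/s, Re = 5.63×10^5, ε/D = 9.79×10^-5, f = 0.01405, h_1 = f(L/D)V²/2g = 5.673 m
Pipe 2: V = 1.810 m/s, Re = 5.89×10^5, ε/D = 5.03×10^-4, f = 0.01748, h_2 = f(L/D)V²/2g = 2.609 m
Pipe 3: V = 2.192 m/s, Re = 6.48×10^5, ε/D = 1.50×10^-5, f = 0.01268, h_3 = f(L/D)V²/2g = 13.75 m
Series → Q common, losses add: H = Σh = 22.03 m

H ≈ 22.0 m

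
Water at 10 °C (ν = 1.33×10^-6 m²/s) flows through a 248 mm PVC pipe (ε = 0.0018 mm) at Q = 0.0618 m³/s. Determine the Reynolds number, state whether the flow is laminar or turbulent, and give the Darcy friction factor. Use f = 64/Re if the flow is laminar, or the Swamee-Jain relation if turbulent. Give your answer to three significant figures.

V = 4Q/(πD²) = 1.279 m/s
Re = VD/ν = 1.279·0.248/1.33×10^-6 = 2.39×10^5
Re > 4000 → turbulent; ε/D = 7.26×10^-6
Swamee-Jain: f = 0.01509

Re ≈ 2.39×10^5; turbulent; f ≈ 0.0151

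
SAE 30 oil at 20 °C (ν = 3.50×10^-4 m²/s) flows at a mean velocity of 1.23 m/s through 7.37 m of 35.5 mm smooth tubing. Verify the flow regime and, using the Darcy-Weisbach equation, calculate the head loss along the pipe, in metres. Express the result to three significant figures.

Re = VD/ν = 1.23·0.03550/3.50×10^-4 = 125 → laminar (Re < 2300)
f = 64/Re = 0.5130
h_f = f(L/D)V²/(2g) = 0.5130·(7.37/0.03550)·1.23²/(2·9.81) = 8.212 m

h_f ≈ 8.21 m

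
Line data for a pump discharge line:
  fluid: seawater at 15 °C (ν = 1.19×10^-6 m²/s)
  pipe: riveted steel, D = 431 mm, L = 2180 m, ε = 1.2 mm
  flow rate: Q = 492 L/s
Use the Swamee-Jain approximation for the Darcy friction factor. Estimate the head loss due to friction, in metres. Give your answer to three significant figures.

h_f ≈ 75.7 m

V = 4Q/(πD²) = 4·0.492/(π·0.431²) = 3.372 m/s
Re = VD/ν = 3.372·0.431/1.19×10^-6 = 1.22×10^6 → turbulent
ε/D = 1.2/431 = 0.00278
Swamee-Jain: f = 0.02580
h_f = f(L/D)V²/(2g) = 0.02580·(2180/0.431)·3.372²/(2·9.81) = 75.65 m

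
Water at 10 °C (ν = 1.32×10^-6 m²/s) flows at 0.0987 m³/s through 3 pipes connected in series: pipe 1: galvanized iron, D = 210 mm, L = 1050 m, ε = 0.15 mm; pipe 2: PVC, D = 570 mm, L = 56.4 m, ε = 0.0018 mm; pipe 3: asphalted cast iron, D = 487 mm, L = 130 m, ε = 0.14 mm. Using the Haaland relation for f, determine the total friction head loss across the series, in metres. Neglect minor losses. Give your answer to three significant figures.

Pipe 1: V = 2.850 m/s, Re = 4.53×10^5, ε/D = 7.14×10^-4, f = 0.01888, h_1 = f(L/D)V²/2g = 39.07 m
Pipe 2: V = 0.3868 m/s, Re = 1.67×10^5, ε/D = 3.16×10^-6, f = 0.01607, h_2 = f(L/D)V²/2g = 0.01213 m
Pipe 3: V = 0.5299 m/s, Re = 1.95×10^5, ε/D = 2.87×10^-4, f = 0.01748, h_3 = f(L/D)V²/2g = 0.06676 m
Series → Q common, losses add: H = Σh = 39.15 m

H ≈ 39.2 m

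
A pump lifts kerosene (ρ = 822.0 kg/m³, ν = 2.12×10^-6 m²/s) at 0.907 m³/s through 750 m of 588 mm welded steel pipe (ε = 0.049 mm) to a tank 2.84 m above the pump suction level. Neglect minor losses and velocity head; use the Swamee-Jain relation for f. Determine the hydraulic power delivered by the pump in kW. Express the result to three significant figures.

P_hyd ≈ 91.6 kW

V = 4Q/(πD²) = 3.340 m/s; Re = 9.26×10^5; ε/D = 8.33×10^-5; f = 0.01335
h_f = f(L/D)V²/2g = 9.681 m
Total head H = z + h_f = 2.84 + 9.681 = 12.52 m
P_hyd = ρgQH = 822.0·9.81·0.907·12.52 = 91.57 kW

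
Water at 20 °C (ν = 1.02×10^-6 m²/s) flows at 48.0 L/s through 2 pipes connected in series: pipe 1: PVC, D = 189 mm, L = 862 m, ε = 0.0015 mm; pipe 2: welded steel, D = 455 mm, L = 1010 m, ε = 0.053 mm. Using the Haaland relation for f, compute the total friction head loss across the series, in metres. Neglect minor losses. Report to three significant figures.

Pipe 1: V = 1.711 m/s, Re = 3.17×10^5, ε/D = 7.94×10^-6, f = 0.01426, h_1 = f(L/D)V²/2g = 9.704 m
Pipe 2: V = 0.2952 m/s, Re = 1.32×10^5, ε/D = 1.16×10^-4, f = 0.01746, h_2 = f(L/D)V²/2g = 0.1722 m
Series → Q common, losses add: H = Σh = 9.876 m

H ≈ 9.88 m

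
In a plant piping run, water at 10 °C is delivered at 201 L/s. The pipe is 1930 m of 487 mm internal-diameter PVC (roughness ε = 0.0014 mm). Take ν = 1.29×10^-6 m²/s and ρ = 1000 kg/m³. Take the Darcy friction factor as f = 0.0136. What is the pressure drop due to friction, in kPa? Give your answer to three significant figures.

V = 4Q/(πD²) = 4·0.201/(π·0.487²) = 1.079 m/s
h_f = f(L/D)V²/(2g) = 0.01360·(1930/0.487)·1.079²/(2·9.81) = 3.199 m
Δp = ρg·h_f = 1000·9.81·3.199 = 31.38 kPa

Δp ≈ 31.4 kPa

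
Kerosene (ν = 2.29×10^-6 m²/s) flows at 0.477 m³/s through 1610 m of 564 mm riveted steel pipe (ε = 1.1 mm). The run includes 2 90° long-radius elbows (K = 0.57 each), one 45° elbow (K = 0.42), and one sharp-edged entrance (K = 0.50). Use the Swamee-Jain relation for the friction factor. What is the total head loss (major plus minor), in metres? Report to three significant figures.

H_L ≈ 13.0 m

V = 4Q/(πD²) = 1.909 m/s; V²/2g = 0.1858 m
Re = 4.70×10^5, ε/D = 0.00195 → f = 0.02378 (Swamee-Jain)
Major: h_f = f(L/D)·V²/2g = 0.02378·2855·0.1858 = 12.61 m
Minor: ΣK = 2.06; h_m = ΣK·V²/2g = 0.3827 m
Total H_L = 12.61 + 0.3827 = 12.99 m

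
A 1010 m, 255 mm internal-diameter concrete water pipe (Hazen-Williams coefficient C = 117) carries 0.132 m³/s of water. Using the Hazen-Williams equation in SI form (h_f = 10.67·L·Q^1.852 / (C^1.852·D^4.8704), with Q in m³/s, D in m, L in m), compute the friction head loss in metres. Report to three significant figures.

h_f = 10.67·1010·0.132^1.852 / (117^1.852·0.255^4.8704) = 29.10 m

h_f ≈ 29.1 m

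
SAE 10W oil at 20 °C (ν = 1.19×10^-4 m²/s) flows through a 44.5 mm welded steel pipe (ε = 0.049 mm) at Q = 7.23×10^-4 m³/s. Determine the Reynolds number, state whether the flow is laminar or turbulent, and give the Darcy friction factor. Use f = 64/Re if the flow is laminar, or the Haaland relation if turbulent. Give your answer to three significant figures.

Re ≈ 174; laminar; f = 64/Re ≈ 0.368

V = 4Q/(πD²) = 0.4649 m/s
Re = VD/ν = 0.4649·0.0445/1.19×10^-4 = 174
Re < 2300 → laminar → f = 64/Re = 0.3682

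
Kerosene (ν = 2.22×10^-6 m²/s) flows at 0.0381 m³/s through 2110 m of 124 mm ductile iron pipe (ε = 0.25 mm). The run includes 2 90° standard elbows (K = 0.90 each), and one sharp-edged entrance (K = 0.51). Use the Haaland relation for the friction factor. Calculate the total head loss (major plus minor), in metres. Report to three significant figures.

H_L ≈ 212 m

V = 4Q/(πD²) = 3.155 m/s; V²/2g = 0.5073 m
Re = 1.76×10^5, ε/D = 0.00202 → f = 0.02440 (Haaland)
Major: h_f = f(L/D)·V²/2g = 0.02440·17016·0.5073 = 210.6 m
Minor: ΣK = 2.31; h_m = ΣK·V²/2g = 1.172 m
Total H_L = 210.6 + 1.172 = 211.8 m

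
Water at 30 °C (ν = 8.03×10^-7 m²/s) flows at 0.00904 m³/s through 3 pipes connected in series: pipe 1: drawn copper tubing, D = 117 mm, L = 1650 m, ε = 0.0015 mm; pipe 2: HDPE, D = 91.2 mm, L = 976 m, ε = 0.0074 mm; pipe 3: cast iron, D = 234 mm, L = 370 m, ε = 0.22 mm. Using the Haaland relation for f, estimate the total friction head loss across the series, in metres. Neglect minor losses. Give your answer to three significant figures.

H ≈ 26.3 m

Pipe 1: V = 0.8408 m/s, Re = 1.23×10^5, ε/D = 1.28×10^-5, f = 0.01715, h_1 = f(L/D)V²/2g = 8.713 m
Pipe 2: V = 1.384 m/s, Re = 1.57×10^5, ε/D = 8.11×10^-5, f = 0.01673, h_2 = f(L/D)V²/2g = 17.47 m
Pipe 3: V = 0.2102 m/s, Re = 6.13×10^4, ε/D = 9.40×10^-4, f = 0.02294, h_3 = f(L/D)V²/2g = 0.08170 m
Series → Q common, losses add: H = Σh = 26.27 m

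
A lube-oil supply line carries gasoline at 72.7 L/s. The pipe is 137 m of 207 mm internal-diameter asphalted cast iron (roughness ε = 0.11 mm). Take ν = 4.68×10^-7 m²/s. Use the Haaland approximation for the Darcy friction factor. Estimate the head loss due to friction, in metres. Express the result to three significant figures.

V = 4Q/(πD²) = 4·0.0727/(π·0.207²) = 2.160 m/s
Re = VD/ν = 2.160·0.207/4.68×10^-7 = 9.55×10^5 → turbulent
ε/D = 0.11/207 = 5.31×10^-4
Haaland: f = 0.01740
h_f = f(L/D)V²/(2g) = 0.01740·(137/0.207)·2.160²/(2·9.81) = 2.740 m

h_f ≈ 2.74 m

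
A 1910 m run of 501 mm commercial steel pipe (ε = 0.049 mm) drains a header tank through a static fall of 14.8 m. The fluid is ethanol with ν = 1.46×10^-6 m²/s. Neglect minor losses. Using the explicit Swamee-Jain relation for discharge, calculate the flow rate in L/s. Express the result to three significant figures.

Q ≈ 465 L/s

Swamee-Jain (Type II): Q = -0.965·√(gD⁵h_f/L)·ln[ε/(3.7D) + √(3.17ν²L/(gD³h_f))]
√(gD⁵h_f/L) = √(9.81·0.501⁵·14.8/1910) = 0.04898
ε/(3.7D) = 2.64×10^-5; √(3.17ν²L/(gD³h_f)) = 2.66×10^-5
Q = -0.965·0.04898·ln(5.302×10^-5) = 0.4653 m³/s
Check: V = 2.36 m/s, Re = 8.10×10^5, f = 0.01373, h_f = 14.9 m ≈ 14.8 m ✓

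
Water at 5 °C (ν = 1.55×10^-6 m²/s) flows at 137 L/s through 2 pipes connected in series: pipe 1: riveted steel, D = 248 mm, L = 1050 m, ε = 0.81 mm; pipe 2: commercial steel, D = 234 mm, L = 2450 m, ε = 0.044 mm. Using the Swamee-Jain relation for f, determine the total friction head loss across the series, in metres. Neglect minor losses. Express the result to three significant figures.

H ≈ 131 m

Pipe 1: V = 2.836 m/s, Re = 4.54×10^5, ε/D = 0.00327, f = 0.02720, h_1 = f(L/D)V²/2g = 47.21 m
Pipe 2: V = 3.186 m/s, Re = 4.81×10^5, ε/D = 1.88×10^-4, f = 0.01545, h_2 = f(L/D)V²/2g = 83.68 m
Series → Q common, losses add: H = Σh = 130.9 m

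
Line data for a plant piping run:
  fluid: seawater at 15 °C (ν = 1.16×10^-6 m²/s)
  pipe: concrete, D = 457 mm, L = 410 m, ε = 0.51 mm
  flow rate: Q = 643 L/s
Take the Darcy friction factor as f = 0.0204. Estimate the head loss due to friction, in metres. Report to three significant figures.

h_f ≈ 14.3 m

V = 4Q/(πD²) = 4·0.643/(π·0.457²) = 3.920 m/s
h_f = f(L/D)V²/(2g) = 0.02040·(410/0.457)·3.920²/(2·9.81) = 14.33 m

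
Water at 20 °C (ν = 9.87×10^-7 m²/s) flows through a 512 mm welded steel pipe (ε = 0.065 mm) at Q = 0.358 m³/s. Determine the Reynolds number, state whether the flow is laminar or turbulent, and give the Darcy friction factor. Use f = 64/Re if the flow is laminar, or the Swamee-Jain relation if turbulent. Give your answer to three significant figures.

Re ≈ 9.02×10^5; turbulent; f ≈ 0.0140

V = 4Q/(πD²) = 1.739 m/s
Re = VD/ν = 1.739·0.512/9.87×10^-7 = 9.02×10^5
Re > 4000 → turbulent; ε/D = 1.27×10^-4
Swamee-Jain: f = 0.01400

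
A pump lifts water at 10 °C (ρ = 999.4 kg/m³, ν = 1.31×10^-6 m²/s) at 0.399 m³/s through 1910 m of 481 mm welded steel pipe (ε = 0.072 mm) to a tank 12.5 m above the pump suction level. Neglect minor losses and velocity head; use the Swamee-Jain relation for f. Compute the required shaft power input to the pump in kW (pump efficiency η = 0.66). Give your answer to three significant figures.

P_shaft ≈ 157 kW

V = 4Q/(πD²) = 2.196 m/s; Re = 8.06×10^5; ε/D = 1.50×10^-4; f = 0.01440
h_f = f(L/D)V²/2g = 14.05 m
Total head H = z + h_f = 12.5 + 14.05 = 26.55 m
P_hyd = ρgQH = 999.4·9.81·0.399·26.55 = 103.9 kW
P_shaft = P_hyd/η = 103.9/0.66 = 157.4 kW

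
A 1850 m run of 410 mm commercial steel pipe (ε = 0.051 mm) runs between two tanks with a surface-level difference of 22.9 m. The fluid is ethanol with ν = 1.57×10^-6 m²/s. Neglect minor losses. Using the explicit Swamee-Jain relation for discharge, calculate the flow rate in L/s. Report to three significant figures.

Swamee-Jain (Type II): Q = -0.965·√(gD⁵h_f/L)·ln[ε/(3.7D) + √(3.17ν²L/(gD³h_f))]
√(gD⁵h_f/L) = √(9.81·0.410⁵·22.9/1850) = 0.03751
ε/(3.7D) = 3.36×10^-5; √(3.17ν²L/(gD³h_f)) = 3.06×10^-5
Q = -0.965·0.03751·ln(6.417×10^-5) = 0.3494 m³/s
Check: V = 2.65 m/s, Re = 6.91×10^5, f = 0.01428, h_f = 23.0 m ≈ 22.9 m ✓

Q ≈ 349 L/s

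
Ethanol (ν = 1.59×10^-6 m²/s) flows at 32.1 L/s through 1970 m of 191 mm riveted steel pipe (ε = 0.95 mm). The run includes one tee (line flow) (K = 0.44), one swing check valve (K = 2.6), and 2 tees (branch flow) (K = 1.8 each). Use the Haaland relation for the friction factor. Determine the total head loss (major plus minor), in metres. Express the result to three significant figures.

V = 4Q/(πD²) = 1.120 m/s; V²/2g = 0.06397 m
Re = 1.35×10^5, ε/D = 0.00497 → f = 0.03102 (Haaland)
Major: h_f = f(L/D)·V²/2g = 0.03102·10314·0.06397 = 20.47 m
Minor: ΣK = 6.64; h_m = ΣK·V²/2g = 0.4248 m
Total H_L = 20.47 + 0.4248 = 20.89 m

H_L ≈ 20.9 m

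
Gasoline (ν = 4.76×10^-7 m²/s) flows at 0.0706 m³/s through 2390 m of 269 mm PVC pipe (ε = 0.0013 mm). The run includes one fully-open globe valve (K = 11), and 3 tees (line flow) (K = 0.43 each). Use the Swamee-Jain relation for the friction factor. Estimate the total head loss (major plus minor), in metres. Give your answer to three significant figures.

V = 4Q/(πD²) = 1.242 m/s; V²/2g = 0.07865 m
Re = 7.02×10^5, ε/D = 4.83×10^-6 → f = 0.01243 (Swamee-Jain)
Major: h_f = f(L/D)·V²/2g = 0.01243·8885·0.07865 = 8.685 m
Minor: ΣK = 12.3; h_m = ΣK·V²/2g = 0.9667 m
Total H_L = 8.685 + 0.9667 = 9.651 m

H_L ≈ 9.65 m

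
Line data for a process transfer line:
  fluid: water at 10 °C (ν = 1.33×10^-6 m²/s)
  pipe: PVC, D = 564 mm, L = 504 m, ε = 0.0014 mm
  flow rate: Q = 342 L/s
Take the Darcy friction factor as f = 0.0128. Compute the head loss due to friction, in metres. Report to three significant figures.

V = 4Q/(πD²) = 4·0.342/(π·0.564²) = 1.369 m/s
h_f = f(L/D)V²/(2g) = 0.01280·(504/0.564)·1.369²/(2·9.81) = 1.092 m

h_f ≈ 1.09 m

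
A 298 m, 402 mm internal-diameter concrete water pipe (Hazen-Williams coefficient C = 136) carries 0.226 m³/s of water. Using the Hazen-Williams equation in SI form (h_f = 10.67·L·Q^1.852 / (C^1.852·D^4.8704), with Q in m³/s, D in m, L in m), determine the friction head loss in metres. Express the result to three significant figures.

h_f = 10.67·298·0.226^1.852 / (136^1.852·0.402^4.8704) = 1.916 m

h_f ≈ 1.92 m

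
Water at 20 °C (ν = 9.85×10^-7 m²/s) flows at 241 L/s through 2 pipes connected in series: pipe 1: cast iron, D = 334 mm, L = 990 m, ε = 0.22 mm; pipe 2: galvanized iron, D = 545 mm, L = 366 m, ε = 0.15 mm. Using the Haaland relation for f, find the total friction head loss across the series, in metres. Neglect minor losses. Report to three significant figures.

H ≈ 21.4 m

Pipe 1: V = 2.751 m/s, Re = 9.33×10^5, ε/D = 6.59×10^-4, f = 0.01820, h_1 = f(L/D)V²/2g = 20.81 m
Pipe 2: V = 1.033 m/s, Re = 5.72×10^5, ε/D = 2.75×10^-4, f = 0.01581, h_2 = f(L/D)V²/2g = 0.5777 m
Series → Q common, losses add: H = Σh = 21.38 m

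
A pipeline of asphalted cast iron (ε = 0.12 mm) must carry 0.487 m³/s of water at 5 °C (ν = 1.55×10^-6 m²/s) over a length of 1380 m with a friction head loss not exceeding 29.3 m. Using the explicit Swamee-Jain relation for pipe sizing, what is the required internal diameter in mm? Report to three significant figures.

Swamee-Jain (Type III): D = 0.66·[ε^1.25·(LQ²/(gh_f))^4.75 + ν·Q^9.4·(L/(gh_f))^5.2]^0.04
LQ²/(gh_f) = 1.139; L/(gh_f) = 4.801
Term 1 = ε^1.25·(…)^4.75 = 2.33×10^-5; Term 2 = ν·Q^9.4·(…)^5.2 = 6.25×10^-6
D = 0.66·(2.33×10^-5 + 6.25×10^-6)^0.04 = 0.4349 m = 435 mm
Check: V = 3.28 m/s, Re = 9.20×10^5, f = 0.01560, h_f = 27.1 m ≈ 29.3 m ✓

D ≈ 435 mm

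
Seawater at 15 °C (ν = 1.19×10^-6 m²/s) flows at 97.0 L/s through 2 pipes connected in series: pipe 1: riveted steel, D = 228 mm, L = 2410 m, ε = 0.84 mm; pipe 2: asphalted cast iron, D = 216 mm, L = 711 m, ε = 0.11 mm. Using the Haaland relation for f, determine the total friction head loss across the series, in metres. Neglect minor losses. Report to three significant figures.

Pipe 1: V = 2.376 m/s, Re = 4.55×10^5, ε/D = 0.00368, f = 0.02803, h_1 = f(L/D)V²/2g = 85.25 m
Pipe 2: V = 2.647 m/s, Re = 4.80×10^5, ε/D = 5.09×10^-4, f = 0.01767, h_2 = f(L/D)V²/2g = 20.77 m
Series → Q common, losses add: H = Σh = 106.0 m

H ≈ 106 m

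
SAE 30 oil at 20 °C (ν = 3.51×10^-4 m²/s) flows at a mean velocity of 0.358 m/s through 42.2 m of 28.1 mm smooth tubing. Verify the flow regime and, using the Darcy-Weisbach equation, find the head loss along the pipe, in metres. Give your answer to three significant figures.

h_f ≈ 21.9 m

Re = VD/ν = 0.358·0.02810/3.51×10^-4 = 28.7 → laminar (Re < 2300)
f = 64/Re = 2.233
h_f = f(L/D)V²/(2g) = 2.233·(42.2/0.02810)·0.358²/(2·9.81) = 21.91 m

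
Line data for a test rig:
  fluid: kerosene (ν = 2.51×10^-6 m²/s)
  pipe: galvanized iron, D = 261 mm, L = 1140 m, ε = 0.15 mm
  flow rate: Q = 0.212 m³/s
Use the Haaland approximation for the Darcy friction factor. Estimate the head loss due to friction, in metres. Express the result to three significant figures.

h_f ≈ 63.6 m

V = 4Q/(πD²) = 4·0.212/(π·0.261²) = 3.962 m/s
Re = VD/ν = 3.962·0.261/2.51×10^-6 = 4.12×10^5 → turbulent
ε/D = 0.15/261 = 5.75×10^-4
Haaland: f = 0.01819
h_f = f(L/D)V²/(2g) = 0.01819·(1140/0.261)·3.962²/(2·9.81) = 63.57 m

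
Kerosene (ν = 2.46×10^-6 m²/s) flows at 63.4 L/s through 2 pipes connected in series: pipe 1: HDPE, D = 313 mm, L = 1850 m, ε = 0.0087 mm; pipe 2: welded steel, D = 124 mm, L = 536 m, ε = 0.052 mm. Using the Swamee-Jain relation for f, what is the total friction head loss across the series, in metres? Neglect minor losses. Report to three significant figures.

H ≈ 113 m

Pipe 1: V = 0.8240 m/s, Re = 1.05×10^5, ε/D = 2.78×10^-5, f = 0.01786, h_1 = f(L/D)V²/2g = 3.653 m
Pipe 2: V = 5.250 m/s, Re = 2.65×10^5, ε/D = 4.19×10^-4, f = 0.01803, h_2 = f(L/D)V²/2g = 109.5 m
Series → Q common, losses add: H = Σh = 113.1 m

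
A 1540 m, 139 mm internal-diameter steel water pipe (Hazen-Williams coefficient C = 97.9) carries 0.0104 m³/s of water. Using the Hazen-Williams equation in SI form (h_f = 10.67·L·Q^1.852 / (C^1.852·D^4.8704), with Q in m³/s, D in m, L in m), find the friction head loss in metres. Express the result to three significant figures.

h_f ≈ 10.7 m

h_f = 10.67·1540·0.0104^1.852 / (97.9^1.852·0.139^4.8704) = 10.72 m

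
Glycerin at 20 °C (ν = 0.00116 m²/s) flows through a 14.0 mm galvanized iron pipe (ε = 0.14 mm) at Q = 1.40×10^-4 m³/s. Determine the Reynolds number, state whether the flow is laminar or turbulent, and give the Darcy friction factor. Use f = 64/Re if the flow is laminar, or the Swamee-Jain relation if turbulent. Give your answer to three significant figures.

Re ≈ 11.0; laminar; f = 64/Re ≈ 5.83

V = 4Q/(πD²) = 0.9095 m/s
Re = VD/ν = 0.9095·0.0140/0.00116 = 11.0
Re < 2300 → laminar → f = 64/Re = 5.831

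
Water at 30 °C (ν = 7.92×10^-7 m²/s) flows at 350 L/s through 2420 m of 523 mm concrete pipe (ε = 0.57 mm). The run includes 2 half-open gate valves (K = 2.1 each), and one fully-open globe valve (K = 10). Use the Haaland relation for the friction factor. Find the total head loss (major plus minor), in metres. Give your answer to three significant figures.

V = 4Q/(πD²) = 1.629 m/s; V²/2g = 0.1353 m
Re = 1.08×10^6, ε/D = 0.00109 → f = 0.02033 (Haaland)
Major: h_f = f(L/D)·V²/2g = 0.02033·4627·0.1353 = 12.72 m
Minor: ΣK = 14.2; h_m = ΣK·V²/2g = 1.921 m
Total H_L = 12.72 + 1.921 = 14.65 m

H_L ≈ 14.6 m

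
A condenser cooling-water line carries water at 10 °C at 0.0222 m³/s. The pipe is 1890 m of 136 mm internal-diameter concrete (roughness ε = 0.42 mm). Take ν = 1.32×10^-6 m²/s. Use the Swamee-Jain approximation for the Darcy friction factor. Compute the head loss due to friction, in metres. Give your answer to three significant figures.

h_f ≈ 45.3 m

V = 4Q/(πD²) = 4·0.0222/(π·0.136²) = 1.528 m/s
Re = VD/ν = 1.528·0.136/1.32×10^-6 = 1.57×10^5 → turbulent
ε/D = 0.42/136 = 0.00309
Swamee-Jain: f = 0.02741
h_f = f(L/D)V²/(2g) = 0.02741·(1890/0.136)·1.528²/(2·9.81) = 45.35 m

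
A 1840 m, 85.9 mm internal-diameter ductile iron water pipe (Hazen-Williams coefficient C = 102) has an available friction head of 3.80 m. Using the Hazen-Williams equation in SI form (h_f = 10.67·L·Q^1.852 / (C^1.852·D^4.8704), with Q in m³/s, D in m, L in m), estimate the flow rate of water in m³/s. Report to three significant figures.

Rearranging: Q = [h_f·C^1.852·D^4.8704 / (10.67·L)]^(1/1.852)
Q = [3.80·102^1.852·0.0859^4.8704 / (10.67·1840)]^0.540 = 0.001586 m³/s

Q ≈ 0.00159 m³/s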